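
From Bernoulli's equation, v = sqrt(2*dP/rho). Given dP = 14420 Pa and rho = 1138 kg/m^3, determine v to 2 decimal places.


v = sqrt(2*dP/rho)
v = sqrt(2*14420/1138)
v = sqrt(25.342707)
v = 5.03 m/s


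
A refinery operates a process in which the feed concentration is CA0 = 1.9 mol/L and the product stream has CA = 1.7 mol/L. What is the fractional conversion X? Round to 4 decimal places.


X = (CA0 - CA) / CA0
X = (1.9 - 1.7) / 1.9
X = 0.2 / 1.9
X = 0.1053


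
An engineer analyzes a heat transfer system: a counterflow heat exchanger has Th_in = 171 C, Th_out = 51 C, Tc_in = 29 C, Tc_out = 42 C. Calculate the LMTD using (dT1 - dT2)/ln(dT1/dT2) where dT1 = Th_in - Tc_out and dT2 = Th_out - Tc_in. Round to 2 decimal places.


dT1 = Th_in - Tc_out = 171 - 42 = 129
dT2 = Th_out - Tc_in = 51 - 29 = 22
LMTD = (dT1 - dT2) / ln(dT1/dT2)
LMTD = (129 - 22) / ln(129/22)
LMTD = 60.49 K


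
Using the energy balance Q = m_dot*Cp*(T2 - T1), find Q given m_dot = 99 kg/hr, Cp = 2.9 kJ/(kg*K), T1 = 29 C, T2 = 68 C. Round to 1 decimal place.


Q = m_dot * Cp * (T2 - T1)
Q = 99 * 2.9 * (68 - 29)
Q = 99 * 2.9 * 39
Q = 11196.9 kJ/hr


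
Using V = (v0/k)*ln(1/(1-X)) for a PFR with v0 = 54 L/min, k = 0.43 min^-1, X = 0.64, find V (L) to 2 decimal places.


V = (v0/k) * ln(1/(1-X))
V = (54/0.43) * ln(1/(1-0.64))
V = 125.581395 * ln(2.777778)
V = 125.581395 * 1.021651
V = 128.30 L


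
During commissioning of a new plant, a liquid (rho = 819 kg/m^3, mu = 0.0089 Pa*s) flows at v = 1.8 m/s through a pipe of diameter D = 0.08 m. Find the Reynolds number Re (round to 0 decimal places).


Re = rho * v * D / mu
Re = 819 * 1.8 * 0.08 / 0.0089
Re = 117.936 / 0.0089
Re = 13251


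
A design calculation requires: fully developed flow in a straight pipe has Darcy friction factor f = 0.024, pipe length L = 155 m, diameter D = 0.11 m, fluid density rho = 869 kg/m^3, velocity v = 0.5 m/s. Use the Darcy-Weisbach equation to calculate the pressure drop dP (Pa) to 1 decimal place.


dP = f * (L/D) * (rho*v^2/2)
dP = 0.024 * (155/0.11) * (869*0.5^2/2)
L/D = 1409.09090909
rho*v^2/2 = 869*0.25/2 = 108.625
dP = 0.024 * 1409.09090909 * 108.625
dP = 3673.5 Pa


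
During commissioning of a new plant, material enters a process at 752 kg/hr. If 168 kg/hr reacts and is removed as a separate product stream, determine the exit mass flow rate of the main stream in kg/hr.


Steady-state mass balance on the main outlet: F_out = F_in - F_removed
F_out = 752 - 168
F_out = 584 kg/hr


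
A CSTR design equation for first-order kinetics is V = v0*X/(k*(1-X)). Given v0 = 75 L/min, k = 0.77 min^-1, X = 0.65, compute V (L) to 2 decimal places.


V = v0 * X / (k * (1 - X))
V = 75 * 0.65 / (0.77 * (1 - 0.65))
V = 48.75 / (0.77 * 0.35)
V = 48.75 / 0.2695
V = 180.89 L


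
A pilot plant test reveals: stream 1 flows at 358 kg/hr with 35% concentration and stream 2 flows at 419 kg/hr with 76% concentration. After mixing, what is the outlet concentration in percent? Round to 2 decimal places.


Mass balance on solute: F1*x1 + F2*x2 = F3*x3
F3 = F1 + F2 = 358 + 419 = 777 kg/hr
x3 = (F1*x1 + F2*x2)/F3
x3 = (358*0.35 + 419*0.76) / 777
x3 = 57.11%


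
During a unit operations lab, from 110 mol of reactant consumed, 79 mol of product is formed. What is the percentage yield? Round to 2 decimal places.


Yield = (moles product / moles consumed) * 100%
Yield = (79 / 110) * 100
Yield = 0.7182 * 100
Yield = 71.82%


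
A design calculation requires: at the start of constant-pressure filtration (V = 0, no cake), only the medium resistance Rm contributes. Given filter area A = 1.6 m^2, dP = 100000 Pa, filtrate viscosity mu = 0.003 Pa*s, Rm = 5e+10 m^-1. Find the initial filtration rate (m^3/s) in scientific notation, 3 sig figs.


rate = A * dP / (mu * Rm)
rate = 1.6 * 100000 / (0.003 * 5e+10)
rate = 160000.0 / 1.500e+08
rate = 1.07e-03 m^3/s


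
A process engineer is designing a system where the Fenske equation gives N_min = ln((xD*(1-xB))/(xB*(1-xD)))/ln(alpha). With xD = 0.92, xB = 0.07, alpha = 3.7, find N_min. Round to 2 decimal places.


N_min = ln((xD*(1-xB))/(xB*(1-xD))) / ln(alpha)
Numerator inside ln: 0.8556 / 0.0056 = 152.785714
ln(152.785714) = 5.029036
ln(alpha) = ln(3.7) = 1.308333
N_min = 5.029036 / 1.308333 = 3.84


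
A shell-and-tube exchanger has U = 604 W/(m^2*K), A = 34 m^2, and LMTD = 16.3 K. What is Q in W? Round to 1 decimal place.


Q = U * A * LMTD
Q = 604 * 34 * 16.3
Q = 334736.8 W


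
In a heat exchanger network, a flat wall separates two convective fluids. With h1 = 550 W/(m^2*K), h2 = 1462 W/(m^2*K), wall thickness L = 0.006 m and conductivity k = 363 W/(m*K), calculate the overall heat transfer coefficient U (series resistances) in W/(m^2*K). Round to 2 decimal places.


1/U = 1/h1 + L/k + 1/h2
1/U = 1/550 + 0.006/363 + 1/1462
1/U = 0.0018181818 + 1.65289e-05 + 0.0006839945
1/U = 0.0025187052
U = 397.03 W/(m^2*K)


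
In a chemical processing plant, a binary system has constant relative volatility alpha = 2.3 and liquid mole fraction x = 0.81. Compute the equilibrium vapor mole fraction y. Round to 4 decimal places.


y = alpha*x / (1 + (alpha-1)*x)
y = 2.3*0.81 / (1 + (2.3-1)*0.81)
y = 1.863 / (1 + 1.053)
y = 1.863 / 2.053
y = 0.9075


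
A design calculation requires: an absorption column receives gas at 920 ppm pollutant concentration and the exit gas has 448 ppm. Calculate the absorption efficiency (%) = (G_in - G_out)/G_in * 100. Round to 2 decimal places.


Efficiency = (G_in - G_out) / G_in * 100%
Efficiency = (920 - 448) / 920 * 100
Efficiency = 472 / 920 * 100
Efficiency = 51.30%


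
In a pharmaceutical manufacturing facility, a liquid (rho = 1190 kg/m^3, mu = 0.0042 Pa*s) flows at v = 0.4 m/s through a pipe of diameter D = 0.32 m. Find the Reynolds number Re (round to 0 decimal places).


Re = rho * v * D / mu
Re = 1190 * 0.4 * 0.32 / 0.0042
Re = 152.32 / 0.0042
Re = 36267


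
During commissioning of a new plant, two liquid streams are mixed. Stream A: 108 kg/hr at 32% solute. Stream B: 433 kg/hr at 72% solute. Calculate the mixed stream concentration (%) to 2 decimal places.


Mass balance on solute: F1*x1 + F2*x2 = F3*x3
F3 = F1 + F2 = 108 + 433 = 541 kg/hr
x3 = (F1*x1 + F2*x2)/F3
x3 = (108*0.32 + 433*0.72) / 541
x3 = 64.01%


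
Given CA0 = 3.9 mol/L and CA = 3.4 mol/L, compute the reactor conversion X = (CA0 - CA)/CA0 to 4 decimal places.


X = (CA0 - CA) / CA0
X = (3.9 - 3.4) / 3.9
X = 0.5 / 3.9
X = 0.1282


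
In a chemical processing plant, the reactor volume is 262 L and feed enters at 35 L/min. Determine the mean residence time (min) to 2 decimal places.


tau = V / v0
tau = 262 / 35
tau = 7.49 min


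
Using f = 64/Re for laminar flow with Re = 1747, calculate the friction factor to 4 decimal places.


f = 64 / Re
f = 64 / 1747
f = 0.0366


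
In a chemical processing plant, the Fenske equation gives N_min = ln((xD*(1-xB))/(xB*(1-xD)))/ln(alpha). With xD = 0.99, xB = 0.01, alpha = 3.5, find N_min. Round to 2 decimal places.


N_min = ln((xD*(1-xB))/(xB*(1-xD))) / ln(alpha)
Numerator inside ln: 0.9801 / 0.0001 = 9801.0
ln(9801.0) = 9.19024
ln(alpha) = ln(3.5) = 1.252763
N_min = 9.19024 / 1.252763 = 7.34


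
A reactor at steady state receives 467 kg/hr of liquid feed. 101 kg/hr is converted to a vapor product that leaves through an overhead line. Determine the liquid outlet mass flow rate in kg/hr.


Steady-state mass balance on the main outlet: F_out = F_in - F_removed
F_out = 467 - 101
F_out = 366 kg/hr


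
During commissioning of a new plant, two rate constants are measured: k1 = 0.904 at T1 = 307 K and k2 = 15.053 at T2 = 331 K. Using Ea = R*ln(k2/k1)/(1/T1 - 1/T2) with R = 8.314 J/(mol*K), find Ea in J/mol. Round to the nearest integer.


Ea = R * ln(k2/k1) / (1/T1 - 1/T2)
ln(k2/k1) = ln(15.053/0.904) = 2.8125032
1/T1 - 1/T2 = 1/307 - 1/331 = 0.000236180954
Ea = 8.314 * 2.8125032 / 0.000236180954
Ea = 99005 J/mol


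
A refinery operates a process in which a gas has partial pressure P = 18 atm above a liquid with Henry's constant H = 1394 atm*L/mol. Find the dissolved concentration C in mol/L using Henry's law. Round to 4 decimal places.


C = P / H
C = 18 / 1394
C = 0.0129 mol/L


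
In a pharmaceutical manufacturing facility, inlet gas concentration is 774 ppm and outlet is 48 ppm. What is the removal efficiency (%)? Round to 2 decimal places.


Efficiency = (G_in - G_out) / G_in * 100%
Efficiency = (774 - 48) / 774 * 100
Efficiency = 726 / 774 * 100
Efficiency = 93.80%


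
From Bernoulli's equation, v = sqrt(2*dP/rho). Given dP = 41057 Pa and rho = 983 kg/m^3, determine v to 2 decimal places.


v = sqrt(2*dP/rho)
v = sqrt(2*41057/983)
v = sqrt(83.534079)
v = 9.14 m/s


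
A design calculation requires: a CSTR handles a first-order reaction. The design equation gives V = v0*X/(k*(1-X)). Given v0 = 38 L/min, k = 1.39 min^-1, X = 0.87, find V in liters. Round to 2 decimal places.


V = v0 * X / (k * (1 - X))
V = 38 * 0.87 / (1.39 * (1 - 0.87))
V = 33.06 / (1.39 * 0.13)
V = 33.06 / 0.1807
V = 182.96 L


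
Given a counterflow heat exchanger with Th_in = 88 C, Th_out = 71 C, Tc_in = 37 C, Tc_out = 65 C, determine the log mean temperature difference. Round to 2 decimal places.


dT1 = Th_in - Tc_out = 88 - 65 = 23
dT2 = Th_out - Tc_in = 71 - 37 = 34
LMTD = (dT1 - dT2) / ln(dT1/dT2)
LMTD = (23 - 34) / ln(23/34)
LMTD = 28.14 K


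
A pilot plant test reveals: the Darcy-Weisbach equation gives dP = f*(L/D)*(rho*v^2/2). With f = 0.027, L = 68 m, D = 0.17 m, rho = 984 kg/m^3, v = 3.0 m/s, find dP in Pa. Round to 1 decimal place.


dP = f * (L/D) * (rho*v^2/2)
dP = 0.027 * (68/0.17) * (984*3.0^2/2)
L/D = 400.0
rho*v^2/2 = 984*9.0/2 = 4428.0
dP = 0.027 * 400.0 * 4428.0
dP = 47822.4 Pa


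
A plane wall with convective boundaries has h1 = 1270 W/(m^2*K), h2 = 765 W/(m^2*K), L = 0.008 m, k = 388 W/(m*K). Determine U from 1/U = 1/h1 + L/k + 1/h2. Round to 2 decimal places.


1/U = 1/h1 + L/k + 1/h2
1/U = 1/1270 + 0.008/388 + 1/765
1/U = 0.0007874016 + 2.06186e-05 + 0.0013071895
1/U = 0.0021152097
U = 472.77 W/(m^2*K)


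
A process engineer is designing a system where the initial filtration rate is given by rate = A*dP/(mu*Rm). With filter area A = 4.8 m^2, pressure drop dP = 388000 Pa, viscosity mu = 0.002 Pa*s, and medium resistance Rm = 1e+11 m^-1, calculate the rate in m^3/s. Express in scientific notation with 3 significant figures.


rate = A * dP / (mu * Rm)
rate = 4.8 * 388000 / (0.002 * 1e+11)
rate = 1862400.0 / 2.000e+08
rate = 9.31e-03 m^3/s


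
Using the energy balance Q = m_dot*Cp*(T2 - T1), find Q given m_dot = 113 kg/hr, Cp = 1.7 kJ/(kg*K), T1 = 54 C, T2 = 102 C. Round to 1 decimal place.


Q = m_dot * Cp * (T2 - T1)
Q = 113 * 1.7 * (102 - 54)
Q = 113 * 1.7 * 48
Q = 9220.8 kJ/hr


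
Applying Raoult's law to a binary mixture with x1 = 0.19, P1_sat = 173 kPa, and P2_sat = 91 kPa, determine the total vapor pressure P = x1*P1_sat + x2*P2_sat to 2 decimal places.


P = x1*P1_sat + x2*P2_sat
x2 = 1 - x1 = 1 - 0.19 = 0.81
P = 0.19*173 + 0.81*91
P = 32.87 + 73.71
P = 106.58 kPa


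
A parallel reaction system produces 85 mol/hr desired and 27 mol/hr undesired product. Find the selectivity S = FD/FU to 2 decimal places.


S = desired product rate / undesired product rate
S = 85 / 27
S = 3.15


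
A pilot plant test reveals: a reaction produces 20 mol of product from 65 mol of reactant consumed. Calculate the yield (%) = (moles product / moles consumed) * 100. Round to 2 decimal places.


Yield = (moles product / moles consumed) * 100%
Yield = (20 / 65) * 100
Yield = 0.3077 * 100
Yield = 30.77%


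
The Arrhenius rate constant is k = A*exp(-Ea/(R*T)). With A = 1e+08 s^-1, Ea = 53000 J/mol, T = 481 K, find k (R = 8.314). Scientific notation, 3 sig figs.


k = A * exp(-Ea/(R*T))
k = 1e+08 * exp(-53000 / (8.314 * 481))
k = 1e+08 * exp(-13.253201)
k = 1.75e+02


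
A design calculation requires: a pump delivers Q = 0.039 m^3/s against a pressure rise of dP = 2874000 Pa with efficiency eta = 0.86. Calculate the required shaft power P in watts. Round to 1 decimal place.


P = Q * dP / eta
P = 0.039 * 2874000 / 0.86
P = 112086.0 / 0.86
P = 130332.6 W


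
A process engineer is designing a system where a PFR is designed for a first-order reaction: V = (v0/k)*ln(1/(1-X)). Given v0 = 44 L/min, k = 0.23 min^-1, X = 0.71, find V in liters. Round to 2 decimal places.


V = (v0/k) * ln(1/(1-X))
V = (44/0.23) * ln(1/(1-0.71))
V = 191.304348 * ln(3.448276)
V = 191.304348 * 1.237874
V = 236.81 L


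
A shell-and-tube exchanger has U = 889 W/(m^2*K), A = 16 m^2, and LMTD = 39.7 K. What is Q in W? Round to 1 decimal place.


Q = U * A * LMTD
Q = 889 * 16 * 39.7
Q = 564692.8 W


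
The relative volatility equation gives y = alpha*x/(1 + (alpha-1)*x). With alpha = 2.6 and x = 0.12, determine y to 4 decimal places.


y = alpha*x / (1 + (alpha-1)*x)
y = 2.6*0.12 / (1 + (2.6-1)*0.12)
y = 0.312 / (1 + 0.192)
y = 0.312 / 1.192
y = 0.2617


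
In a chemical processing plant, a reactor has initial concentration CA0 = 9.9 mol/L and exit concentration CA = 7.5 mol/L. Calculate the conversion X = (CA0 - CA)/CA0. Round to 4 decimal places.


X = (CA0 - CA) / CA0
X = (9.9 - 7.5) / 9.9
X = 2.4 / 9.9
X = 0.2424


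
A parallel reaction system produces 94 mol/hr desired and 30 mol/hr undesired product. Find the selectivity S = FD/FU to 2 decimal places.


S = desired product rate / undesired product rate
S = 94 / 30
S = 3.13


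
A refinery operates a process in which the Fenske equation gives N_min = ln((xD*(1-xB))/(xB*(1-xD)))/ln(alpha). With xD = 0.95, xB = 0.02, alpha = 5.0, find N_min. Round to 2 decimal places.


N_min = ln((xD*(1-xB))/(xB*(1-xD))) / ln(alpha)
Numerator inside ln: 0.931 / 0.001 = 931.0
ln(931.0) = 6.836259
ln(alpha) = ln(5.0) = 1.609438
N_min = 6.836259 / 1.609438 = 4.25


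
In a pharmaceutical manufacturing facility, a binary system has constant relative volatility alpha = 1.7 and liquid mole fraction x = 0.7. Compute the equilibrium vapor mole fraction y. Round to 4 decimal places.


y = alpha*x / (1 + (alpha-1)*x)
y = 1.7*0.7 / (1 + (1.7-1)*0.7)
y = 1.19 / (1 + 0.49)
y = 1.19 / 1.49
y = 0.7987


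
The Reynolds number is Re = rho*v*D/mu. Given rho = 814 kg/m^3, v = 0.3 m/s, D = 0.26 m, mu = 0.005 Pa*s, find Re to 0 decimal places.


Re = rho * v * D / mu
Re = 814 * 0.3 * 0.26 / 0.005
Re = 63.492 / 0.005
Re = 12698


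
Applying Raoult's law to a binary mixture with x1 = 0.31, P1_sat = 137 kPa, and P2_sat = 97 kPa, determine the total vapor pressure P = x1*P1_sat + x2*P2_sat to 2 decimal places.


P = x1*P1_sat + x2*P2_sat
x2 = 1 - x1 = 1 - 0.31 = 0.69
P = 0.31*137 + 0.69*97
P = 42.47 + 66.93
P = 109.40 kPa


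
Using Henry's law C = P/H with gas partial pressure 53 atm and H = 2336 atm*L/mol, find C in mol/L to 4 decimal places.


C = P / H
C = 53 / 2336
C = 0.0227 mol/L


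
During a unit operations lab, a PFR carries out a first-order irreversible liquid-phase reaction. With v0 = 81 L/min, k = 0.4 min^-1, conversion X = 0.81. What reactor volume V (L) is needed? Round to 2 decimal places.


V = (v0/k) * ln(1/(1-X))
V = (81/0.4) * ln(1/(1-0.81))
V = 202.5 * ln(5.263158)
V = 202.5 * 1.660731
V = 336.30 L


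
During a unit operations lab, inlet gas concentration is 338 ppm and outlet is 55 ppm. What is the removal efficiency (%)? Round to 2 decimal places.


Efficiency = (G_in - G_out) / G_in * 100%
Efficiency = (338 - 55) / 338 * 100
Efficiency = 283 / 338 * 100
Efficiency = 83.73%


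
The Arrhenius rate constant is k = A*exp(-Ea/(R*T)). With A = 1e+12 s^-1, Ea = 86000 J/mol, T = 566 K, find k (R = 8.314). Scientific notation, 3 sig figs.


k = A * exp(-Ea/(R*T))
k = 1e+12 * exp(-86000 / (8.314 * 566))
k = 1e+12 * exp(-18.275615)
k = 1.16e+04


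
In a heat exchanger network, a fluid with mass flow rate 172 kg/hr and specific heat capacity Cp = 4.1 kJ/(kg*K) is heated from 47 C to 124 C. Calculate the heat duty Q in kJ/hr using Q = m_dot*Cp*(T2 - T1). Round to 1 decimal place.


Q = m_dot * Cp * (T2 - T1)
Q = 172 * 4.1 * (124 - 47)
Q = 172 * 4.1 * 77
Q = 54300.4 kJ/hr


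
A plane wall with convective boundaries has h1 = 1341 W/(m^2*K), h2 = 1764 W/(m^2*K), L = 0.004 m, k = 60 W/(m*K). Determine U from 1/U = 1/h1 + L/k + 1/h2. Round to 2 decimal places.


1/U = 1/h1 + L/k + 1/h2
1/U = 1/1341 + 0.004/60 + 1/1764
1/U = 0.0007457122 + 6.66667e-05 + 0.0005668934
1/U = 0.0013792723
U = 725.02 W/(m^2*K)


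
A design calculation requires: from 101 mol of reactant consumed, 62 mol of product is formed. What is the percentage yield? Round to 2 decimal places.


Yield = (moles product / moles consumed) * 100%
Yield = (62 / 101) * 100
Yield = 0.6139 * 100
Yield = 61.39%


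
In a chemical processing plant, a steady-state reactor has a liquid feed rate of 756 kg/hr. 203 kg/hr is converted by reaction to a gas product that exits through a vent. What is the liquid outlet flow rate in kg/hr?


Steady-state mass balance on the main outlet: F_out = F_in - F_removed
F_out = 756 - 203
F_out = 553 kg/hr


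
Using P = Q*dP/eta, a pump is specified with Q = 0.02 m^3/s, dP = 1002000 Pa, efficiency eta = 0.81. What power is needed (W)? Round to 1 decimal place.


P = Q * dP / eta
P = 0.02 * 1002000 / 0.81
P = 20040.0 / 0.81
P = 24740.7 W


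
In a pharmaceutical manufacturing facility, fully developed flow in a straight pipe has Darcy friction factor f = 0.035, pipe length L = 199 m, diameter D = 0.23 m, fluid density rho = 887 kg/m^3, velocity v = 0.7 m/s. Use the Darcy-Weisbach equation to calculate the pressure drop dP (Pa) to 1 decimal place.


dP = f * (L/D) * (rho*v^2/2)
dP = 0.035 * (199/0.23) * (887*0.7^2/2)
L/D = 865.2173913
rho*v^2/2 = 887*0.49/2 = 217.315
dP = 0.035 * 865.2173913 * 217.315
dP = 6580.9 Pa


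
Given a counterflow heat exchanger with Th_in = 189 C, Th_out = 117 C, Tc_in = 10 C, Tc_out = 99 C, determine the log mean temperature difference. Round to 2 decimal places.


dT1 = Th_in - Tc_out = 189 - 99 = 90
dT2 = Th_out - Tc_in = 117 - 10 = 107
LMTD = (dT1 - dT2) / ln(dT1/dT2)
LMTD = (90 - 107) / ln(90/107)
LMTD = 98.26 K


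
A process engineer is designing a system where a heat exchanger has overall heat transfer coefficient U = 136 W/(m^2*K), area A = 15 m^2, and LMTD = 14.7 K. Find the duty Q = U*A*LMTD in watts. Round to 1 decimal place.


Q = U * A * LMTD
Q = 136 * 15 * 14.7
Q = 29988.0 W


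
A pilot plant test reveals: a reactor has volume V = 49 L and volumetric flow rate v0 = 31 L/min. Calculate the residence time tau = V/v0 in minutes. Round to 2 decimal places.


tau = V / v0
tau = 49 / 31
tau = 1.58 min


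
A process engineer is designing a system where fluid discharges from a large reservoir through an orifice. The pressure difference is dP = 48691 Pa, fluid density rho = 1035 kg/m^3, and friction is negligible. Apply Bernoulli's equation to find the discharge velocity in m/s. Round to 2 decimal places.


v = sqrt(2*dP/rho)
v = sqrt(2*48691/1035)
v = sqrt(94.088889)
v = 9.70 m/s


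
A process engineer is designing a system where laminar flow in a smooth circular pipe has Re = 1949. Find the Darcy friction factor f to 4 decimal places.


f = 64 / Re
f = 64 / 1949
f = 0.0328


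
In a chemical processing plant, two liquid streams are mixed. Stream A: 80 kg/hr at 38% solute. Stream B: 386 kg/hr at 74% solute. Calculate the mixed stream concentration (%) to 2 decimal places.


Mass balance on solute: F1*x1 + F2*x2 = F3*x3
F3 = F1 + F2 = 80 + 386 = 466 kg/hr
x3 = (F1*x1 + F2*x2)/F3
x3 = (80*0.38 + 386*0.74) / 466
x3 = 67.82%


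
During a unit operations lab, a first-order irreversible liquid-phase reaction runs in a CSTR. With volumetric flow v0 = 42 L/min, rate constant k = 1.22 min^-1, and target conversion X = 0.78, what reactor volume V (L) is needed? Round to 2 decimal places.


V = v0 * X / (k * (1 - X))
V = 42 * 0.78 / (1.22 * (1 - 0.78))
V = 32.76 / (1.22 * 0.22)
V = 32.76 / 0.2684
V = 122.06 L


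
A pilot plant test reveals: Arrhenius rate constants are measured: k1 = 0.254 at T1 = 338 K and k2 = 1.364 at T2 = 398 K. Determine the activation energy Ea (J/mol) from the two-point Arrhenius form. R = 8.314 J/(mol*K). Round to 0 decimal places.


Ea = R * ln(k2/k1) / (1/T1 - 1/T2)
ln(k2/k1) = ln(1.364/0.254) = 1.6808426
1/T1 - 1/T2 = 1/338 - 1/398 = 0.000446017068
Ea = 8.314 * 1.6808426 / 0.000446017068
Ea = 31332 J/mol


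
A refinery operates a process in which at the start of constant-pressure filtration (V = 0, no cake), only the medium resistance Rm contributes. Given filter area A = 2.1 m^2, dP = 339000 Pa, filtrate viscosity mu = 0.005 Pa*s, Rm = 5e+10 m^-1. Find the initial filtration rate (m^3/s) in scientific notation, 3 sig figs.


rate = A * dP / (mu * Rm)
rate = 2.1 * 339000 / (0.005 * 5e+10)
rate = 711900.0 / 2.500e+08
rate = 2.85e-03 m^3/s


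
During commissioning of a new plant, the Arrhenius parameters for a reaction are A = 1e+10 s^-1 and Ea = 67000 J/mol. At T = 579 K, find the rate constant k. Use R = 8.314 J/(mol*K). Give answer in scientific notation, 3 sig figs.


k = A * exp(-Ea/(R*T))
k = 1e+10 * exp(-67000 / (8.314 * 579))
k = 1e+10 * exp(-13.918301)
k = 9.02e+03


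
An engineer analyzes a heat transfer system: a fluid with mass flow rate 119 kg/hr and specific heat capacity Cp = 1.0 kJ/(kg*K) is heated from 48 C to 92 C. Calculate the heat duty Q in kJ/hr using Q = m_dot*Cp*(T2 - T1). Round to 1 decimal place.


Q = m_dot * Cp * (T2 - T1)
Q = 119 * 1.0 * (92 - 48)
Q = 119 * 1.0 * 44
Q = 5236.0 kJ/hr


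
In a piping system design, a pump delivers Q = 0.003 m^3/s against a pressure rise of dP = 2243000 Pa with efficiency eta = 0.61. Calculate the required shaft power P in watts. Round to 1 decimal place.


P = Q * dP / eta
P = 0.003 * 2243000 / 0.61
P = 6729.0 / 0.61
P = 11031.1 W


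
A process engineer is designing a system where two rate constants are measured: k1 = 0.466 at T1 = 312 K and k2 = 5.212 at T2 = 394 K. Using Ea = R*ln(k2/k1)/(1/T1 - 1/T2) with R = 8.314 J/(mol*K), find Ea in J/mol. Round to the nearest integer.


Ea = R * ln(k2/k1) / (1/T1 - 1/T2)
ln(k2/k1) = ln(5.212/0.466) = 2.4145333
1/T1 - 1/T2 = 1/312 - 1/394 = 0.000667057139
Ea = 8.314 * 2.4145333 / 0.000667057139
Ea = 30094 J/mol


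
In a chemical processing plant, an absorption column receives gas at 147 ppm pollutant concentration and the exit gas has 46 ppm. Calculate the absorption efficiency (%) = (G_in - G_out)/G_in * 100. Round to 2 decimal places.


Efficiency = (G_in - G_out) / G_in * 100%
Efficiency = (147 - 46) / 147 * 100
Efficiency = 101 / 147 * 100
Efficiency = 68.71%


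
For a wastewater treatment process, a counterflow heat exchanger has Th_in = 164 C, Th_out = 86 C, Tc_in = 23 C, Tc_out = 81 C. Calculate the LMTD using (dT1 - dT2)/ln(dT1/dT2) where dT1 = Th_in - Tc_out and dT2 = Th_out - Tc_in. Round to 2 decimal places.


dT1 = Th_in - Tc_out = 164 - 81 = 83
dT2 = Th_out - Tc_in = 86 - 23 = 63
LMTD = (dT1 - dT2) / ln(dT1/dT2)
LMTD = (83 - 63) / ln(83/63)
LMTD = 72.54 K


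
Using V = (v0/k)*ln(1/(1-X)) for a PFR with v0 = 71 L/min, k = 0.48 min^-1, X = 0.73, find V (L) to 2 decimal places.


V = (v0/k) * ln(1/(1-X))
V = (71/0.48) * ln(1/(1-0.73))
V = 147.916667 * ln(3.703704)
V = 147.916667 * 1.309333
V = 193.67 L


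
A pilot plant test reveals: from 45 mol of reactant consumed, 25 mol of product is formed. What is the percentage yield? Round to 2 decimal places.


Yield = (moles product / moles consumed) * 100%
Yield = (25 / 45) * 100
Yield = 0.5556 * 100
Yield = 55.56%


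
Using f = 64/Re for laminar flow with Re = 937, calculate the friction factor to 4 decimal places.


f = 64 / Re
f = 64 / 937
f = 0.0683


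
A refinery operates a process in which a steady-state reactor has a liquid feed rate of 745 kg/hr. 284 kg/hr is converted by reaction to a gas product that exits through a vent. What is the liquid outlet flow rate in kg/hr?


Steady-state mass balance on the main outlet: F_out = F_in - F_removed
F_out = 745 - 284
F_out = 461 kg/hr


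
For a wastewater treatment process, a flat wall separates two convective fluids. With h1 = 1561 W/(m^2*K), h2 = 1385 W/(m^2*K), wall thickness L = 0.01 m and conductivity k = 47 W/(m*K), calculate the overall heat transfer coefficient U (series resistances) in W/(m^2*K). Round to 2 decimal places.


1/U = 1/h1 + L/k + 1/h2
1/U = 1/1561 + 0.01/47 + 1/1385
1/U = 0.000640615 + 0.000212766 + 0.0007220217
1/U = 0.0015754027
U = 634.76 W/(m^2*K)


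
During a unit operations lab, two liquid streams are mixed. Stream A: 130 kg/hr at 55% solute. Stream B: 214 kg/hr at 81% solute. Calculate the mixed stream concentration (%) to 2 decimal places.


Mass balance on solute: F1*x1 + F2*x2 = F3*x3
F3 = F1 + F2 = 130 + 214 = 344 kg/hr
x3 = (F1*x1 + F2*x2)/F3
x3 = (130*0.55 + 214*0.81) / 344
x3 = 71.17%


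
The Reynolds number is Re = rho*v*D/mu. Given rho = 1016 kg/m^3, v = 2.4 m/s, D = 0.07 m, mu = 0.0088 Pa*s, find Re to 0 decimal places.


Re = rho * v * D / mu
Re = 1016 * 2.4 * 0.07 / 0.0088
Re = 170.688 / 0.0088
Re = 19396


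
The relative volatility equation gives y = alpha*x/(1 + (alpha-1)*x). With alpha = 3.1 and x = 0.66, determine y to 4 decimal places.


y = alpha*x / (1 + (alpha-1)*x)
y = 3.1*0.66 / (1 + (3.1-1)*0.66)
y = 2.046 / (1 + 1.386)
y = 2.046 / 2.386
y = 0.8575


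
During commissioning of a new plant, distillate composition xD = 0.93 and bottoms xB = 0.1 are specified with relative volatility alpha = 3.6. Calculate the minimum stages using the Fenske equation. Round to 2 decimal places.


N_min = ln((xD*(1-xB))/(xB*(1-xD))) / ln(alpha)
Numerator inside ln: 0.837 / 0.007 = 119.571429
ln(119.571429) = 4.783914
ln(alpha) = ln(3.6) = 1.280934
N_min = 4.783914 / 1.280934 = 3.73


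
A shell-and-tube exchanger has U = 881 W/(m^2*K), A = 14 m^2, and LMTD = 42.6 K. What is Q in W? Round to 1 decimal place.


Q = U * A * LMTD
Q = 881 * 14 * 42.6
Q = 525428.4 W


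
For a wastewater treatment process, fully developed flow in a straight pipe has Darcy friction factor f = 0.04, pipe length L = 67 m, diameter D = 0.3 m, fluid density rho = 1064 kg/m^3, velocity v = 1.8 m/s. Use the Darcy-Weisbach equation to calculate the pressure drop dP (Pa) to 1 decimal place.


dP = f * (L/D) * (rho*v^2/2)
dP = 0.04 * (67/0.3) * (1064*1.8^2/2)
L/D = 223.33333333
rho*v^2/2 = 1064*3.24/2 = 1723.68
dP = 0.04 * 223.33333333 * 1723.68
dP = 15398.2 Pa


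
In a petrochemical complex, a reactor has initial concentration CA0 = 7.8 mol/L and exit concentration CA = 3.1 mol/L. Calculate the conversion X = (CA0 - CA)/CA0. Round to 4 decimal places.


X = (CA0 - CA) / CA0
X = (7.8 - 3.1) / 7.8
X = 4.7 / 7.8
X = 0.6026


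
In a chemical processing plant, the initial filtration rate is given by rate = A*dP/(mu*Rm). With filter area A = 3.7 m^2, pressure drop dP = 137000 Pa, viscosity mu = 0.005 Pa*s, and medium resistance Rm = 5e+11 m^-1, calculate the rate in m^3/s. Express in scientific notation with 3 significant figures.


rate = A * dP / (mu * Rm)
rate = 3.7 * 137000 / (0.005 * 5e+11)
rate = 506900.0 / 2.500e+09
rate = 2.03e-04 m^3/s


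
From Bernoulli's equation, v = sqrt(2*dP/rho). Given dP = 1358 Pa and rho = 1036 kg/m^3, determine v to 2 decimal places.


v = sqrt(2*dP/rho)
v = sqrt(2*1358/1036)
v = sqrt(2.621622)
v = 1.62 m/s


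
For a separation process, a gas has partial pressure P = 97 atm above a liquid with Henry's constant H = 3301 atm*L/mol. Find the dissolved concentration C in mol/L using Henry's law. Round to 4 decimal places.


C = P / H
C = 97 / 3301
C = 0.0294 mol/L


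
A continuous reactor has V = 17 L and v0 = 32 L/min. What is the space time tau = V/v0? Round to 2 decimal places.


tau = V / v0
tau = 17 / 32
tau = 0.53 min


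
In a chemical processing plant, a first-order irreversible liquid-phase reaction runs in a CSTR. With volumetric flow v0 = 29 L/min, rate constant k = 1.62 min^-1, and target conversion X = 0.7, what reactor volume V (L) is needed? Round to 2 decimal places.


V = v0 * X / (k * (1 - X))
V = 29 * 0.7 / (1.62 * (1 - 0.7))
V = 20.3 / (1.62 * 0.3)
V = 20.3 / 0.486
V = 41.77 L


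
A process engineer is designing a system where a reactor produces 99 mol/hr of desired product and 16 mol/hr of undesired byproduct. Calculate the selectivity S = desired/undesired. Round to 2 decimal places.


S = desired product rate / undesired product rate
S = 99 / 16
S = 6.19


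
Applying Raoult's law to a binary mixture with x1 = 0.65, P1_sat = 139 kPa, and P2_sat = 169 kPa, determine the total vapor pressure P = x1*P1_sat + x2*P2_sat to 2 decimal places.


P = x1*P1_sat + x2*P2_sat
x2 = 1 - x1 = 1 - 0.65 = 0.35
P = 0.65*139 + 0.35*169
P = 90.35 + 59.15
P = 149.50 kPa


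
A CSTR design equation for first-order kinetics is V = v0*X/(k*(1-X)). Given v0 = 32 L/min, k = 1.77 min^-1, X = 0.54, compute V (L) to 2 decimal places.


V = v0 * X / (k * (1 - X))
V = 32 * 0.54 / (1.77 * (1 - 0.54))
V = 17.28 / (1.77 * 0.46)
V = 17.28 / 0.8142
V = 21.22 L


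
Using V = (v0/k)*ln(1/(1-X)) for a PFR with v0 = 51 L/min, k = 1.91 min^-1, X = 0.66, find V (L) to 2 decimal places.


V = (v0/k) * ln(1/(1-X))
V = (51/1.91) * ln(1/(1-0.66))
V = 26.701571 * ln(2.941176)
V = 26.701571 * 1.07881
V = 28.81 L


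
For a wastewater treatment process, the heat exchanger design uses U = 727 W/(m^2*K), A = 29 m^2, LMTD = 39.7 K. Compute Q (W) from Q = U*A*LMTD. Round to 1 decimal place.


Q = U * A * LMTD
Q = 727 * 29 * 39.7
Q = 836995.1 W


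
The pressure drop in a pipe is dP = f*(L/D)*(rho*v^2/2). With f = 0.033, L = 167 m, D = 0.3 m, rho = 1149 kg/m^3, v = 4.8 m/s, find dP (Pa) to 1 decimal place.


dP = f * (L/D) * (rho*v^2/2)
dP = 0.033 * (167/0.3) * (1149*4.8^2/2)
L/D = 556.66666667
rho*v^2/2 = 1149*23.04/2 = 13236.48
dP = 0.033 * 556.66666667 * 13236.48
dP = 243154.1 Pa


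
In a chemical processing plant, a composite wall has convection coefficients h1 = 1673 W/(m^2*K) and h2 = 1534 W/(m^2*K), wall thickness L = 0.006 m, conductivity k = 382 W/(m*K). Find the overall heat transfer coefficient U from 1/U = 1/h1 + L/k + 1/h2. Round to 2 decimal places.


1/U = 1/h1 + L/k + 1/h2
1/U = 1/1673 + 0.006/382 + 1/1534
1/U = 0.0005977286 + 1.57068e-05 + 0.0006518905
1/U = 0.0012653259
U = 790.31 W/(m^2*K)


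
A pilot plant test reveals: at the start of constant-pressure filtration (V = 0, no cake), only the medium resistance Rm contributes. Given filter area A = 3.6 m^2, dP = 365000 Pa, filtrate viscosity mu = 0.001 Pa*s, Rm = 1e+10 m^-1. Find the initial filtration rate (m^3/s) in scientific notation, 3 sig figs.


rate = A * dP / (mu * Rm)
rate = 3.6 * 365000 / (0.001 * 1e+10)
rate = 1314000.0 / 1.000e+07
rate = 1.31e-01 m^3/s


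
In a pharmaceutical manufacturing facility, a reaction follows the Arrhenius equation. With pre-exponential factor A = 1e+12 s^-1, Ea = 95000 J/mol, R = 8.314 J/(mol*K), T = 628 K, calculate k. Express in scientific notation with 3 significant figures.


k = A * exp(-Ea/(R*T))
k = 1e+12 * exp(-95000 / (8.314 * 628))
k = 1e+12 * exp(-18.195079)
k = 1.25e+04


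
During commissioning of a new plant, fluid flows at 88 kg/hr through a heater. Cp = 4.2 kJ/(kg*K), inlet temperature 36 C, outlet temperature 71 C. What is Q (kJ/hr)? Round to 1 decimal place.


Q = m_dot * Cp * (T2 - T1)
Q = 88 * 4.2 * (71 - 36)
Q = 88 * 4.2 * 35
Q = 12936.0 kJ/hr


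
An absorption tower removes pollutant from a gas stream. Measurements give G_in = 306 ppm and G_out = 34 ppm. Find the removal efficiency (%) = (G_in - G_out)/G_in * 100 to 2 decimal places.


Efficiency = (G_in - G_out) / G_in * 100%
Efficiency = (306 - 34) / 306 * 100
Efficiency = 272 / 306 * 100
Efficiency = 88.89%


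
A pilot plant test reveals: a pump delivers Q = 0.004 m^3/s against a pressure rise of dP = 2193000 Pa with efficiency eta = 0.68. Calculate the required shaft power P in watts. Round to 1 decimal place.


P = Q * dP / eta
P = 0.004 * 2193000 / 0.68
P = 8772.0 / 0.68
P = 12900.0 W


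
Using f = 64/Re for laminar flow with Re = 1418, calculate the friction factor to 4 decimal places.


f = 64 / Re
f = 64 / 1418
f = 0.0451


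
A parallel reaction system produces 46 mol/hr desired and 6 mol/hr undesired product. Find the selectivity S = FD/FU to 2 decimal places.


S = desired product rate / undesired product rate
S = 46 / 6
S = 7.67


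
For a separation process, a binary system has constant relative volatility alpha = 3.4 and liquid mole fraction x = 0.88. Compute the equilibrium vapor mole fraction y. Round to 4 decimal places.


y = alpha*x / (1 + (alpha-1)*x)
y = 3.4*0.88 / (1 + (3.4-1)*0.88)
y = 2.992 / (1 + 2.112)
y = 2.992 / 3.112
y = 0.9614


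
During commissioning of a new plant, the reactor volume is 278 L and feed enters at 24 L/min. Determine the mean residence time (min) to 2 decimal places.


tau = V / v0
tau = 278 / 24
tau = 11.58 min


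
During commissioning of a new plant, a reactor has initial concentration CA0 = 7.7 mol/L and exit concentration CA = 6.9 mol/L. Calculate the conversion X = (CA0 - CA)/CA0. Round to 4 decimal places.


X = (CA0 - CA) / CA0
X = (7.7 - 6.9) / 7.7
X = 0.8 / 7.7
X = 0.1039


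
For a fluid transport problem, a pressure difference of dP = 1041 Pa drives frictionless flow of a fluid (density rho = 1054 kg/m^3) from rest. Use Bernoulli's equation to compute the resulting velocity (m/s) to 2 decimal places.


v = sqrt(2*dP/rho)
v = sqrt(2*1041/1054)
v = sqrt(1.975332)
v = 1.41 m/s


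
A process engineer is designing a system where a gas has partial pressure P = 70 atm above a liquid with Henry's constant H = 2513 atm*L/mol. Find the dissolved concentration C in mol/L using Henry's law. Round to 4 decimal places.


C = P / H
C = 70 / 2513
C = 0.0279 mol/L


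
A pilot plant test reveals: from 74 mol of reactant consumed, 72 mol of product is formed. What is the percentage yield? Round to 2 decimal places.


Yield = (moles product / moles consumed) * 100%
Yield = (72 / 74) * 100
Yield = 0.973 * 100
Yield = 97.30%


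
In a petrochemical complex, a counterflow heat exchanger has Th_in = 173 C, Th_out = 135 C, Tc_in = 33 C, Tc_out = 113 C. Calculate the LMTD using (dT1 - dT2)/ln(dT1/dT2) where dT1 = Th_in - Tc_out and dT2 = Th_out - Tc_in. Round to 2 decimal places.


dT1 = Th_in - Tc_out = 173 - 113 = 60
dT2 = Th_out - Tc_in = 135 - 33 = 102
LMTD = (dT1 - dT2) / ln(dT1/dT2)
LMTD = (60 - 102) / ln(60/102)
LMTD = 79.15 K


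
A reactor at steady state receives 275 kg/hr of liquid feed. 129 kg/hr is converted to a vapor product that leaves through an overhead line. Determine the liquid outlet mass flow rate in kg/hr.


Steady-state mass balance on the main outlet: F_out = F_in - F_removed
F_out = 275 - 129
F_out = 146 kg/hr


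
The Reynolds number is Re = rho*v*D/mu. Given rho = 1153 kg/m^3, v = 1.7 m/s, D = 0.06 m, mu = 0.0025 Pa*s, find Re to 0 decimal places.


Re = rho * v * D / mu
Re = 1153 * 1.7 * 0.06 / 0.0025
Re = 117.606 / 0.0025
Re = 47042


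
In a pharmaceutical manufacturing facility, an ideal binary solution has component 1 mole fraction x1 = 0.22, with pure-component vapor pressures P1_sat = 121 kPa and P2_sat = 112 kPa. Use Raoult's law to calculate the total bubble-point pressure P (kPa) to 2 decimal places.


P = x1*P1_sat + x2*P2_sat
x2 = 1 - x1 = 1 - 0.22 = 0.78
P = 0.22*121 + 0.78*112
P = 26.62 + 87.36
P = 113.98 kPa


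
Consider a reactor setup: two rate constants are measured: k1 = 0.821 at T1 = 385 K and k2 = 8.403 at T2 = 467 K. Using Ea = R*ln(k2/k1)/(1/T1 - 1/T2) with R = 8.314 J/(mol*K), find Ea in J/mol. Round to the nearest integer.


Ea = R * ln(k2/k1) / (1/T1 - 1/T2)
ln(k2/k1) = ln(8.403/0.821) = 2.325821
1/T1 - 1/T2 = 1/385 - 1/467 = 0.000456074974
Ea = 8.314 * 2.325821 / 0.000456074974
Ea = 42398 J/mol


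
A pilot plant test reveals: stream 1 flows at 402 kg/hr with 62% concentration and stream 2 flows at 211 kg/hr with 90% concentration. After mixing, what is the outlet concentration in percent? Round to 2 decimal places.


Mass balance on solute: F1*x1 + F2*x2 = F3*x3
F3 = F1 + F2 = 402 + 211 = 613 kg/hr
x3 = (F1*x1 + F2*x2)/F3
x3 = (402*0.62 + 211*0.9) / 613
x3 = 71.64%


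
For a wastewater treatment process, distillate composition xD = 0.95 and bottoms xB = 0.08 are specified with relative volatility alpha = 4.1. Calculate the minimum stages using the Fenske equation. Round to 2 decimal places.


N_min = ln((xD*(1-xB))/(xB*(1-xD))) / ln(alpha)
Numerator inside ln: 0.874 / 0.004 = 218.5
ln(218.5) = 5.386786
ln(alpha) = ln(4.1) = 1.410987
N_min = 5.386786 / 1.410987 = 3.82


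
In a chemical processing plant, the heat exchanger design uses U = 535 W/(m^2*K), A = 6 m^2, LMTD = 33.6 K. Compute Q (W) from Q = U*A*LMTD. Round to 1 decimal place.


Q = U * A * LMTD
Q = 535 * 6 * 33.6
Q = 107856.0 W


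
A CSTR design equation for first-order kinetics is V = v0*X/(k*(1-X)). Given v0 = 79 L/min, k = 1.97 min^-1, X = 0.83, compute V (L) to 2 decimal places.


V = v0 * X / (k * (1 - X))
V = 79 * 0.83 / (1.97 * (1 - 0.83))
V = 65.57 / (1.97 * 0.17)
V = 65.57 / 0.3349
V = 195.79 L


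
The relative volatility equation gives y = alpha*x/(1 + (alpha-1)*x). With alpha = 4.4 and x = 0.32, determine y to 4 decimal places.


y = alpha*x / (1 + (alpha-1)*x)
y = 4.4*0.32 / (1 + (4.4-1)*0.32)
y = 1.408 / (1 + 1.088)
y = 1.408 / 2.088
y = 0.6743


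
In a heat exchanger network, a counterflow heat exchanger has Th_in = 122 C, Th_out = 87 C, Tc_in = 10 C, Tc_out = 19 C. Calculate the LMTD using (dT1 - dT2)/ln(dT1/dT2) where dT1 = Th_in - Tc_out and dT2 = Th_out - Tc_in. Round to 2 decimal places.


dT1 = Th_in - Tc_out = 122 - 19 = 103
dT2 = Th_out - Tc_in = 87 - 10 = 77
LMTD = (dT1 - dT2) / ln(dT1/dT2)
LMTD = (103 - 77) / ln(103/77)
LMTD = 89.37 K


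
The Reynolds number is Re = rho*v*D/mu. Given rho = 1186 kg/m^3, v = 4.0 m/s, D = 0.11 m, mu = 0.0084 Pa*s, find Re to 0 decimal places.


Re = rho * v * D / mu
Re = 1186 * 4.0 * 0.11 / 0.0084
Re = 521.84 / 0.0084
Re = 62124


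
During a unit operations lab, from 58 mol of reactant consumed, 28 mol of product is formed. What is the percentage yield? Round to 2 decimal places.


Yield = (moles product / moles consumed) * 100%
Yield = (28 / 58) * 100
Yield = 0.4828 * 100
Yield = 48.28%


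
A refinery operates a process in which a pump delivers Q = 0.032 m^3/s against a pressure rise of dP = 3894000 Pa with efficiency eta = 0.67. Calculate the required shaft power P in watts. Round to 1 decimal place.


P = Q * dP / eta
P = 0.032 * 3894000 / 0.67
P = 124608.0 / 0.67
P = 185982.1 W


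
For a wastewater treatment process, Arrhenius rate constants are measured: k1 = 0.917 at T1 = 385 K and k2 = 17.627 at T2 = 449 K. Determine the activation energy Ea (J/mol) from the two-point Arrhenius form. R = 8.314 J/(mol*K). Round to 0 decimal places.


Ea = R * ln(k2/k1) / (1/T1 - 1/T2)
ln(k2/k1) = ln(17.627/0.917) = 2.9560796
1/T1 - 1/T2 = 1/385 - 1/449 = 0.000370231105
Ea = 8.314 * 2.9560796 / 0.000370231105
Ea = 66382 J/mol


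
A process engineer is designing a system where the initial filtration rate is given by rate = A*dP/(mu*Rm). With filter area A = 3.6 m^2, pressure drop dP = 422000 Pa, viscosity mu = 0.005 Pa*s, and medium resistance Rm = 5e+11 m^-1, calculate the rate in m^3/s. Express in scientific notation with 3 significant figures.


rate = A * dP / (mu * Rm)
rate = 3.6 * 422000 / (0.005 * 5e+11)
rate = 1519200.0 / 2.500e+09
rate = 6.08e-04 m^3/s


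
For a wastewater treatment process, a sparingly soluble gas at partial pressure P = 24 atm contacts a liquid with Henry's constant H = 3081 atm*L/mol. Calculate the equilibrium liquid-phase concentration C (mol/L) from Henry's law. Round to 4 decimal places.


C = P / H
C = 24 / 3081
C = 0.0078 mol/L
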